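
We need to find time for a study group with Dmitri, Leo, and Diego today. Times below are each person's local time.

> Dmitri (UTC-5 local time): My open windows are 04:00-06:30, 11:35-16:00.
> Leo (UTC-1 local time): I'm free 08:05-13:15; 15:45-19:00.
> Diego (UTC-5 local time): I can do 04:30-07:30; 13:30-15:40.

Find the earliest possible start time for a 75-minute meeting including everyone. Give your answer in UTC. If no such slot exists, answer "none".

Dmitri in UTC: 09:00-11:30, 16:35-21:00 (add 5h to convert from UTC-5).
Leo in UTC: 09:05-14:15, 16:45-20:00 (add 1h to convert from UTC-1).
Diego in UTC: 09:30-12:30, 18:30-20:40 (add 5h to convert from UTC-5).
Dmitri ∩ Leo: 09:05-11:30, 16:45-20:00.
Dmitri ∩ Leo ∩ Diego: 09:30-11:30, 18:30-20:00.
Those are the intersection windows.
The first common window of at least 75 minutes is 09:30-11:30, so the earliest start is 09:30.

09:30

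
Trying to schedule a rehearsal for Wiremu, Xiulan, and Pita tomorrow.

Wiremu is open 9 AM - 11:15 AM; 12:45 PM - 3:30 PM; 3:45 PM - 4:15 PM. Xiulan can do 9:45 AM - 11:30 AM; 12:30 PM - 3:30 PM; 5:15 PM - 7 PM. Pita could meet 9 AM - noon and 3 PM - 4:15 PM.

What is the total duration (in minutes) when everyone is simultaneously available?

Wiremu ∩ Xiulan: 09:45-11:15, 12:45-15:30.
Wiremu ∩ Xiulan ∩ Pita: 09:45-11:15, 15:00-15:30.
So the common availability across everyone is 09:45-11:15, 15:00-15:30.
Summing the common windows: 90 + 30 = 120 minutes.

120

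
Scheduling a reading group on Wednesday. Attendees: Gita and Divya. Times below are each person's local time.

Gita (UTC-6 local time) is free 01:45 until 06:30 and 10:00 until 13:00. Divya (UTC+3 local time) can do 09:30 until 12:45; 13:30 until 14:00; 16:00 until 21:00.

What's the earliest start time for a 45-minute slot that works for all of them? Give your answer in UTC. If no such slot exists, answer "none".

07:45

Gita in UTC: 07:45-12:30, 16:00-19:00 (add 6h to convert from UTC-6).
Divya in UTC: 06:30-09:45, 10:30-11:00, 13:00-18:00 (subtract 3h to convert from UTC+3).
Gita ∩ Divya: 07:45-09:45, 10:30-11:00, 16:00-18:00.
The first common window of at least 45 minutes is 07:45-09:45, so the earliest start is 07:45.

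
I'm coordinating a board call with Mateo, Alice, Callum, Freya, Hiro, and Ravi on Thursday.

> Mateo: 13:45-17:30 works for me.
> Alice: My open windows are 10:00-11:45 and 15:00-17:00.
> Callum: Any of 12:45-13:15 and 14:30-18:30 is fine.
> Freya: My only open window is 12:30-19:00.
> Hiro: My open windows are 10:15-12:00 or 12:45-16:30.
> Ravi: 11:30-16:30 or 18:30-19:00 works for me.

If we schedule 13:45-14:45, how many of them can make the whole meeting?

4

Mateo, Freya, Hiro, and Ravi can make the full 13:45-14:45 slot — that's 4.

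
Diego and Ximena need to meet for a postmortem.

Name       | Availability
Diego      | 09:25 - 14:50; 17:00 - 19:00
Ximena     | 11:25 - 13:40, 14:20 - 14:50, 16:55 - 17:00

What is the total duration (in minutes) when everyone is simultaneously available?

165

Diego ∩ Ximena: 11:25-13:40, 14:20-14:50.
Summing the common windows: 135 + 30 = 165 minutes.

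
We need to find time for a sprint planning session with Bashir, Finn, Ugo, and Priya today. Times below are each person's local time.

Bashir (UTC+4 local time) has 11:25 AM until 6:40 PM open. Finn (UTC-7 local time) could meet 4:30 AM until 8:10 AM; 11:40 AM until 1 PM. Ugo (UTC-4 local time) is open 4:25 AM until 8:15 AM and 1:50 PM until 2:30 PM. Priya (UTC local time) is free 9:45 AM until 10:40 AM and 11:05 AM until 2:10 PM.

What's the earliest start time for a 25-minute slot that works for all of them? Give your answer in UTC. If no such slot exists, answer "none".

Bashir in UTC: 07:25-14:40 (subtract 4h to convert from UTC+4).
Finn in UTC: 11:30-15:10, 18:40-20:00 (add 7h to convert from UTC-7).
Ugo in UTC: 08:25-12:15, 17:50-18:30 (add 4h to convert from UTC-4).
Priya in UTC: 09:45-10:40, 11:05-14:10.
Bashir ∩ Finn: 11:30-14:40.
Bashir ∩ Finn ∩ Ugo: 11:30-12:15.
Bashir ∩ Finn ∩ Ugo ∩ Priya: 11:30-12:15.
The first common window of at least 25 minutes is 11:30-12:15, so the earliest start is 11:30.

11:30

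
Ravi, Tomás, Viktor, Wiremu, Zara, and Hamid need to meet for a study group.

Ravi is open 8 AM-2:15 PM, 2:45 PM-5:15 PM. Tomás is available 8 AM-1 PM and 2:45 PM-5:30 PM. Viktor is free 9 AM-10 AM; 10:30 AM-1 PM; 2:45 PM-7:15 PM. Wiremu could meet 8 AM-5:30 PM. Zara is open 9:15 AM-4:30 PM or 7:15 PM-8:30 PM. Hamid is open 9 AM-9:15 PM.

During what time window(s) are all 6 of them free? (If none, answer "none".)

09:15-10:00, 10:30-13:00, 14:45-16:30

Ravi ∩ Tomás: 08:00-13:00, 14:45-17:15.
Ravi ∩ Tomás ∩ Viktor: 09:00-10:00, 10:30-13:00, 14:45-17:15.
Ravi ∩ Tomás ∩ Viktor ∩ Wiremu: 09:00-10:00, 10:30-13:00, 14:45-17:15.
Ravi ∩ Tomás ∩ Viktor ∩ Wiremu ∩ Zara: 09:15-10:00, 10:30-13:00, 14:45-16:30.
Ravi ∩ Tomás ∩ Viktor ∩ Wiremu ∩ Zara ∩ Hamid: 09:15-10:00, 10:30-13:00, 14:45-16:30.
So the common availability across everyone is 09:15-10:00, 10:30-13:00, 14:45-16:30.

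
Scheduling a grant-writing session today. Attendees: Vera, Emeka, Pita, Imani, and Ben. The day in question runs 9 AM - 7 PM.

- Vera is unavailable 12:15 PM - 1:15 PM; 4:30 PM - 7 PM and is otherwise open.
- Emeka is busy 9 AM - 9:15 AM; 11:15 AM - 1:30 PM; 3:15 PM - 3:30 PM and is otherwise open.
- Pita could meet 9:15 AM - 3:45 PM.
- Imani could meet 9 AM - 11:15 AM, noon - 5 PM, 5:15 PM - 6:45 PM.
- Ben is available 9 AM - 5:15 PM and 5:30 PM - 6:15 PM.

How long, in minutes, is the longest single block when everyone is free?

120

Vera free: 09:00-12:15, 13:15-16:30 (invert busy blocks within the working day).
Emeka free: 09:15-11:15, 13:30-15:15, 15:30-19:00 (invert busy blocks within the working day).
Pita free: 09:15-15:45.
Imani free: 09:00-11:15, 12:00-17:00, 17:15-18:45.
Ben free: 09:00-17:15, 17:30-18:15.
Vera ∩ Emeka: 09:15-11:15, 13:30-15:15, 15:30-16:30.
Vera ∩ Emeka ∩ Pita: 09:15-11:15, 13:30-15:15, 15:30-15:45.
Vera ∩ Emeka ∩ Pita ∩ Imani: 09:15-11:15, 13:30-15:15, 15:30-15:45.
Vera ∩ Emeka ∩ Pita ∩ Imani ∩ Ben: 09:15-11:15, 13:30-15:15, 15:30-15:45.
Those are the intersection windows.
The longest is 09:15-11:15 at 120 minutes.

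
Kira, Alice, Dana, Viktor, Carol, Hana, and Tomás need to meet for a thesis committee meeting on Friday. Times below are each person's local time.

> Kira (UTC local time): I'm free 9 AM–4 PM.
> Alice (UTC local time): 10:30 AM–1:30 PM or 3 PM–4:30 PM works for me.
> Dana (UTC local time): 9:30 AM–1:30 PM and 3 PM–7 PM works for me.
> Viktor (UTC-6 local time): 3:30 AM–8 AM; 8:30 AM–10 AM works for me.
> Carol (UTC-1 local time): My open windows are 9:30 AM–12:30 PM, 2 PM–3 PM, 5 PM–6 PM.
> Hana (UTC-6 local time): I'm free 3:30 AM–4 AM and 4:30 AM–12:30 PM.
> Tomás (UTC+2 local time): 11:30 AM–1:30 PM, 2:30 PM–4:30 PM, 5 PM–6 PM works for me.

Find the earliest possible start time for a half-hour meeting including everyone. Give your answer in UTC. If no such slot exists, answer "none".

10:30

Kira in UTC: 09:00-16:00.
Alice in UTC: 10:30-13:30, 15:00-16:30.
Dana in UTC: 09:30-13:30, 15:00-19:00.
Viktor in UTC: 09:30-14:00, 14:30-16:00 (add 6h to convert from UTC-6).
Carol in UTC: 10:30-13:30, 15:00-16:00, 18:00-19:00 (add 1h to convert from UTC-1).
Hana in UTC: 09:30-10:00, 10:30-18:30 (add 6h to convert from UTC-6).
Tomás in UTC: 09:30-11:30, 12:30-14:30, 15:00-16:00 (subtract 2h to convert from UTC+2).
Kira ∩ Alice: 10:30-13:30, 15:00-16:00.
Kira ∩ Alice ∩ Dana: 10:30-13:30, 15:00-16:00.
Kira ∩ Alice ∩ Dana ∩ Viktor: 10:30-13:30, 15:00-16:00.
Kira ∩ Alice ∩ Dana ∩ Viktor ∩ Carol: 10:30-13:30, 15:00-16:00.
Kira ∩ Alice ∩ Dana ∩ Viktor ∩ Carol ∩ Hana: 10:30-13:30, 15:00-16:00.
Kira ∩ Alice ∩ Dana ∩ Viktor ∩ Carol ∩ Hana ∩ Tomás: 10:30-11:30, 12:30-13:30, 15:00-16:00.
Those are the intersection windows.
The first common window of at least 30 minutes is 10:30-11:30, so the earliest start is 10:30.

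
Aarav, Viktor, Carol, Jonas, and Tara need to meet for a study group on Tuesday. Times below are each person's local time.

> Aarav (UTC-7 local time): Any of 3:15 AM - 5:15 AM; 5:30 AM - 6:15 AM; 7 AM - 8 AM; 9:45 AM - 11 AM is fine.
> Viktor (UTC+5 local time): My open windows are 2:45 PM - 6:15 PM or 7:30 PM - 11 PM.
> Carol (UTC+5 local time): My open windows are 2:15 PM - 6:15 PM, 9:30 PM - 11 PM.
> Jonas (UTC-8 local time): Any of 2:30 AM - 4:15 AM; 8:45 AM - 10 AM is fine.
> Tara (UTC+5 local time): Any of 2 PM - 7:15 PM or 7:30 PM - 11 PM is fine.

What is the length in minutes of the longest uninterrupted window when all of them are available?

105

Aarav in UTC: 10:15-12:15, 12:30-13:15, 14:00-15:00, 16:45-18:00 (add 7h to convert from UTC-7).
Viktor in UTC: 09:45-13:15, 14:30-18:00 (subtract 5h to convert from UTC+5).
Carol in UTC: 09:15-13:15, 16:30-18:00 (subtract 5h to convert from UTC+5).
Jonas in UTC: 10:30-12:15, 16:45-18:00 (add 8h to convert from UTC-8).
Tara in UTC: 09:00-14:15, 14:30-18:00 (subtract 5h to convert from UTC+5).
Aarav ∩ Viktor: 10:15-12:15, 12:30-13:15, 14:30-15:00, 16:45-18:00.
Aarav ∩ Viktor ∩ Carol: 10:15-12:15, 12:30-13:15, 16:45-18:00.
Aarav ∩ Viktor ∩ Carol ∩ Jonas: 10:30-12:15, 16:45-18:00.
Aarav ∩ Viktor ∩ Carol ∩ Jonas ∩ Tara: 10:30-12:15, 16:45-18:00.
Those are the intersection windows.
The longest is 10:30-12:15 at 105 minutes.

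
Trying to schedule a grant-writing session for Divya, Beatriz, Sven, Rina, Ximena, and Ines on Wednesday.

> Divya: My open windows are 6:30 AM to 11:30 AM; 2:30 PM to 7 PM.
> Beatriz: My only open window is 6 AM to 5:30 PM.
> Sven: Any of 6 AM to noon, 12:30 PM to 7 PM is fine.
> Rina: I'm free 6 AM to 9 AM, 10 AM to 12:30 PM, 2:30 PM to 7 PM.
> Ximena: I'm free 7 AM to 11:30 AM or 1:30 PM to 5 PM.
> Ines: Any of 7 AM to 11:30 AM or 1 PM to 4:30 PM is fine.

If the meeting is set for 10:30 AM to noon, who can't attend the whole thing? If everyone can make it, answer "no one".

Divya: not fully free for 10:30-12:00. Beatriz: free for 10:30-12:00. Sven: free for 10:30-12:00. Rina: free for 10:30-12:00. Ximena: not fully free for 10:30-12:00. Ines: not fully free for 10:30-12:00.

Divya, Ines, Ximena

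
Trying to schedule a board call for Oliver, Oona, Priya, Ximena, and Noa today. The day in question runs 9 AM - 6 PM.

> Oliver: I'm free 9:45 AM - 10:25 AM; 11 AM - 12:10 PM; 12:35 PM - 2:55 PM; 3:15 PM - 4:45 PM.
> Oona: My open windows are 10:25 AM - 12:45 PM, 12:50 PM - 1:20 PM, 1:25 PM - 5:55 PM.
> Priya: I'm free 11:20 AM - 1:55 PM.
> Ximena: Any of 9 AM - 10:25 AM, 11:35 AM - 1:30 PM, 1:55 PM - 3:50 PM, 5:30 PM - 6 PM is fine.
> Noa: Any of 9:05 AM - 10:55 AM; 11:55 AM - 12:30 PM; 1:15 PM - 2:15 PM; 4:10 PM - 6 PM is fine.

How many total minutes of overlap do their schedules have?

25

Oliver ∩ Oona: 11:00-12:10, 12:35-12:45, 12:50-13:20, 13:25-14:55, 15:15-16:45.
Oliver ∩ Oona ∩ Priya: 11:20-12:10, 12:35-12:45, 12:50-13:20, 13:25-13:55.
Oliver ∩ Oona ∩ Priya ∩ Ximena: 11:35-12:10, 12:35-12:45, 12:50-13:20, 13:25-13:30.
Oliver ∩ Oona ∩ Priya ∩ Ximena ∩ Noa: 11:55-12:10, 13:15-13:20, 13:25-13:30.
So the common availability across everyone is 11:55-12:10, 13:15-13:20, 13:25-13:30.
Summing the common windows: 15 + 5 + 5 = 25 minutes.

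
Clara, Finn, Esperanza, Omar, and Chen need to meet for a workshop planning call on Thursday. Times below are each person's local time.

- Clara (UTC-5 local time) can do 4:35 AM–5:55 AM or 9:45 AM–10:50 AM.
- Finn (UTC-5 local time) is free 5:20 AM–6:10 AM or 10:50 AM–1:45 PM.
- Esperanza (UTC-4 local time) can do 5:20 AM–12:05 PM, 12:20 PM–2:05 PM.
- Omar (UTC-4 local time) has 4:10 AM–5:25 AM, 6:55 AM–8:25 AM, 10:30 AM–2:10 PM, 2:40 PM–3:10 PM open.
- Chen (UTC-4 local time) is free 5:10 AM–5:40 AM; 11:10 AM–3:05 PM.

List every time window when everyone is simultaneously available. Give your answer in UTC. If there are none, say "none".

none

Clara in UTC: 09:35-10:55, 14:45-15:50 (add 5h to convert from UTC-5).
Finn in UTC: 10:20-11:10, 15:50-18:45 (add 5h to convert from UTC-5).
Esperanza in UTC: 09:20-16:05, 16:20-18:05 (add 4h to convert from UTC-4).
Omar in UTC: 08:10-09:25, 10:55-12:25, 14:30-18:10, 18:40-19:10 (add 4h to convert from UTC-4).
Chen in UTC: 09:10-09:40, 15:10-19:05 (add 4h to convert from UTC-4).
Clara ∩ Finn: 10:20-10:55.
Clara ∩ Finn ∩ Esperanza: 10:20-10:55.
Clara ∩ Finn ∩ Esperanza ∩ Omar: ∅.
Clara ∩ Finn ∩ Esperanza ∩ Omar ∩ Chen: ∅.
There is no time when everyone is free.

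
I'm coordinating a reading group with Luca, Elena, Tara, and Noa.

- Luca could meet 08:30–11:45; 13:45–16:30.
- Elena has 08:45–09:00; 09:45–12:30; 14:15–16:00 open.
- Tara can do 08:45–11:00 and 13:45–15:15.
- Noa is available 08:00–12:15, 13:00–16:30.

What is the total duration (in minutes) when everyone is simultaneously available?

Luca ∩ Elena: 08:45-09:00, 09:45-11:45, 14:15-16:00.
Luca ∩ Elena ∩ Tara: 08:45-09:00, 09:45-11:00, 14:15-15:15.
Luca ∩ Elena ∩ Tara ∩ Noa: 08:45-09:00, 09:45-11:00, 14:15-15:15.
Summing the common windows: 15 + 75 + 60 = 150 minutes.

150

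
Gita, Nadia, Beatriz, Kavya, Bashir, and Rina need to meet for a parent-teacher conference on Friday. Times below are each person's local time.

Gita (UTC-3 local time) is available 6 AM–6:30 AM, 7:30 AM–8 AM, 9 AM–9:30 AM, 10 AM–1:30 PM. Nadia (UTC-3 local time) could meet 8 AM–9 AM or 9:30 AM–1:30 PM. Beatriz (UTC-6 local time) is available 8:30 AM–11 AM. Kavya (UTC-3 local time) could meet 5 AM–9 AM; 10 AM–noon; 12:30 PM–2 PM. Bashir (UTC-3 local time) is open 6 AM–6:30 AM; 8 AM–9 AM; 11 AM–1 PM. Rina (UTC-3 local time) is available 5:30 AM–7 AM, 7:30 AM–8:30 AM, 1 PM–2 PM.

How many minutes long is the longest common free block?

Gita in UTC: 09:00-09:30, 10:30-11:00, 12:00-12:30, 13:00-16:30 (add 3h to convert from UTC-3).
Nadia in UTC: 11:00-12:00, 12:30-16:30 (add 3h to convert from UTC-3).
Beatriz in UTC: 14:30-17:00 (add 6h to convert from UTC-6).
Kavya in UTC: 08:00-12:00, 13:00-15:00, 15:30-17:00 (add 3h to convert from UTC-3).
Bashir in UTC: 09:00-09:30, 11:00-12:00, 14:00-16:00 (add 3h to convert from UTC-3).
Rina in UTC: 08:30-10:00, 10:30-11:30, 16:00-17:00 (add 3h to convert from UTC-3).
Gita ∩ Nadia: 13:00-16:30.
Gita ∩ Nadia ∩ Beatriz: 14:30-16:30.
Gita ∩ Nadia ∩ Beatriz ∩ Kavya: 14:30-15:00, 15:30-16:30.
Gita ∩ Nadia ∩ Beatriz ∩ Kavya ∩ Bashir: 14:30-15:00, 15:30-16:00.
Gita ∩ Nadia ∩ Beatriz ∩ Kavya ∩ Bashir ∩ Rina: ∅.
There is no time when everyone is free.
No common window exists, so the longest block is 0 minutes.

0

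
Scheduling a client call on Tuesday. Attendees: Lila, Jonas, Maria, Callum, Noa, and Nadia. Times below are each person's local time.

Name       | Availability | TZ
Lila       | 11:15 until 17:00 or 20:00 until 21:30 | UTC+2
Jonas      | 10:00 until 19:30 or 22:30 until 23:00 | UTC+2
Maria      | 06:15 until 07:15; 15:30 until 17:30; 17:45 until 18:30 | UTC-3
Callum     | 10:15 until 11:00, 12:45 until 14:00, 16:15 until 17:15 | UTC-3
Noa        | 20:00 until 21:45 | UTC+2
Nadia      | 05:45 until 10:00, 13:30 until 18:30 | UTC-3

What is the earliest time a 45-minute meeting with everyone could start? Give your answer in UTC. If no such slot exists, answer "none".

none

Lila in UTC: 09:15-15:00, 18:00-19:30 (subtract 2h to convert from UTC+2).
Jonas in UTC: 08:00-17:30, 20:30-21:00 (subtract 2h to convert from UTC+2).
Maria in UTC: 09:15-10:15, 18:30-20:30, 20:45-21:30 (add 3h to convert from UTC-3).
Callum in UTC: 13:15-14:00, 15:45-17:00, 19:15-20:15 (add 3h to convert from UTC-3).
Noa in UTC: 18:00-19:45 (subtract 2h to convert from UTC+2).
Nadia in UTC: 08:45-13:00, 16:30-21:30 (add 3h to convert from UTC-3).
Lila ∩ Jonas: 09:15-15:00.
Lila ∩ Jonas ∩ Maria: 09:15-10:15.
Lila ∩ Jonas ∩ Maria ∩ Callum: ∅.
Lila ∩ Jonas ∩ Maria ∩ Callum ∩ Noa: ∅.
Lila ∩ Jonas ∩ Maria ∩ Callum ∩ Noa ∩ Nadia: ∅.
There is no time when everyone is free.
No common window is at least 45 minutes long.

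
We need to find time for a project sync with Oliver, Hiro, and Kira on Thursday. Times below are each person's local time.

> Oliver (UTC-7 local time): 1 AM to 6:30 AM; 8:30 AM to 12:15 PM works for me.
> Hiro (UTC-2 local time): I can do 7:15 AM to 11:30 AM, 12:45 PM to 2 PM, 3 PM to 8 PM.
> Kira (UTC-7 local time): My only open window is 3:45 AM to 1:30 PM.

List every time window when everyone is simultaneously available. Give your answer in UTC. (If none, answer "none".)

10:45-13:30, 15:30-16:00, 17:00-19:15

Oliver in UTC: 08:00-13:30, 15:30-19:15 (add 7h to convert from UTC-7).
Hiro in UTC: 09:15-13:30, 14:45-16:00, 17:00-22:00 (add 2h to convert from UTC-2).
Kira in UTC: 10:45-20:30 (add 7h to convert from UTC-7).
Oliver ∩ Hiro: 09:15-13:30, 15:30-16:00, 17:00-19:15.
Oliver ∩ Hiro ∩ Kira: 10:45-13:30, 15:30-16:00, 17:00-19:15.
So the common availability across everyone is 10:45-13:30, 15:30-16:00, 17:00-19:15.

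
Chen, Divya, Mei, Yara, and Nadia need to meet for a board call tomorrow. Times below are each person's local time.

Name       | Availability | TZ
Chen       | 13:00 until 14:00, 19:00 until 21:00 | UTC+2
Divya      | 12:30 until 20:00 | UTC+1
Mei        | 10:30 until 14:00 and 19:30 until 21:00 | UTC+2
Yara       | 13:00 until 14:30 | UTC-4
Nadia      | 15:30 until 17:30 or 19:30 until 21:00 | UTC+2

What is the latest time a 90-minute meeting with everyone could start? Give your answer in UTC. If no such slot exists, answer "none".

none

Chen in UTC: 11:00-12:00, 17:00-19:00 (subtract 2h to convert from UTC+2).
Divya in UTC: 11:30-19:00 (subtract 1h to convert from UTC+1).
Mei in UTC: 08:30-12:00, 17:30-19:00 (subtract 2h to convert from UTC+2).
Yara in UTC: 17:00-18:30 (add 4h to convert from UTC-4).
Nadia in UTC: 13:30-15:30, 17:30-19:00 (subtract 2h to convert from UTC+2).
Chen ∩ Divya: 11:30-12:00, 17:00-19:00.
Chen ∩ Divya ∩ Mei: 11:30-12:00, 17:30-19:00.
Chen ∩ Divya ∩ Mei ∩ Yara: 17:30-18:30.
Chen ∩ Divya ∩ Mei ∩ Yara ∩ Nadia: 17:30-18:30.
No common window is at least 90 minutes long.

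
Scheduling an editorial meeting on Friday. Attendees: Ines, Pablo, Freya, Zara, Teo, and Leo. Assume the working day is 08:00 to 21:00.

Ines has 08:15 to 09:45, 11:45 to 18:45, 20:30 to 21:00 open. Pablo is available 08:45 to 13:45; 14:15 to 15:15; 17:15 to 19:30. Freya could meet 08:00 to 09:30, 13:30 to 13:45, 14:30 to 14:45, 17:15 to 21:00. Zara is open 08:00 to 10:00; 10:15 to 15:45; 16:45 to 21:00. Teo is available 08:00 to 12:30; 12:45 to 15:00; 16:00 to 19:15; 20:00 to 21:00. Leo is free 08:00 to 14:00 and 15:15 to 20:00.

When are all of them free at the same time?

08:45-09:30, 13:30-13:45, 17:15-18:45

Ines ∩ Pablo: 08:45-09:45, 11:45-13:45, 14:15-15:15, 17:15-18:45.
Ines ∩ Pablo ∩ Freya: 08:45-09:30, 13:30-13:45, 14:30-14:45, 17:15-18:45.
Ines ∩ Pablo ∩ Freya ∩ Zara: 08:45-09:30, 13:30-13:45, 14:30-14:45, 17:15-18:45.
Ines ∩ Pablo ∩ Freya ∩ Zara ∩ Teo: 08:45-09:30, 13:30-13:45, 14:30-14:45, 17:15-18:45.
Ines ∩ Pablo ∩ Freya ∩ Zara ∩ Teo ∩ Leo: 08:45-09:30, 13:30-13:45, 17:15-18:45.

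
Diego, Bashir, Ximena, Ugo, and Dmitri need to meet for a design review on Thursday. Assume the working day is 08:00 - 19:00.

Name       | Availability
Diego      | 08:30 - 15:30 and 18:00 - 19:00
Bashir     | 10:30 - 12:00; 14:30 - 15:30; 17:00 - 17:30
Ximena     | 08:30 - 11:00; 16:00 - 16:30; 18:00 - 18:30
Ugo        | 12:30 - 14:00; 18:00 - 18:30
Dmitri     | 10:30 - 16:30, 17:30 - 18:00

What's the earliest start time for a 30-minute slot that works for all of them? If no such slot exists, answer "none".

Diego ∩ Bashir: 10:30-12:00, 14:30-15:30.
Diego ∩ Bashir ∩ Ximena: 10:30-11:00.
Diego ∩ Bashir ∩ Ximena ∩ Ugo: ∅.
Diego ∩ Bashir ∩ Ximena ∩ Ugo ∩ Dmitri: ∅.
There is no time when everyone is free.
No common window is at least 30 minutes long.

none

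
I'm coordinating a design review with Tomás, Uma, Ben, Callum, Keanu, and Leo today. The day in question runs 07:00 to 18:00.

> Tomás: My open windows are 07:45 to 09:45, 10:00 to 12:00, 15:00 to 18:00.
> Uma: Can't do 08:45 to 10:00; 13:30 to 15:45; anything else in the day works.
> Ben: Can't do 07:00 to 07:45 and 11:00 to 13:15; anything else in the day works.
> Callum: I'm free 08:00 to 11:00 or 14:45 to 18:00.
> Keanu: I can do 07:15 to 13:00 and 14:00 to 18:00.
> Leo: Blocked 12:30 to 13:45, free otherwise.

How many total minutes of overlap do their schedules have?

Tomás free: 07:45-09:45, 10:00-12:00, 15:00-18:00.
Uma free: 07:00-08:45, 10:00-13:30, 15:45-18:00 (invert busy blocks within the working day).
Ben free: 07:45-11:00, 13:15-18:00 (invert busy blocks within the working day).
Callum free: 08:00-11:00, 14:45-18:00.
Keanu free: 07:15-13:00, 14:00-18:00.
Leo free: 07:00-12:30, 13:45-18:00 (invert busy blocks within the working day).
Tomás ∩ Uma: 07:45-08:45, 10:00-12:00, 15:45-18:00.
Tomás ∩ Uma ∩ Ben: 07:45-08:45, 10:00-11:00, 15:45-18:00.
Tomás ∩ Uma ∩ Ben ∩ Callum: 08:00-08:45, 10:00-11:00, 15:45-18:00.
Tomás ∩ Uma ∩ Ben ∩ Callum ∩ Keanu: 08:00-08:45, 10:00-11:00, 15:45-18:00.
Tomás ∩ Uma ∩ Ben ∩ Callum ∩ Keanu ∩ Leo: 08:00-08:45, 10:00-11:00, 15:45-18:00.
Those are the intersection windows.
Summing the common windows: 45 + 60 + 135 = 240 minutes.

240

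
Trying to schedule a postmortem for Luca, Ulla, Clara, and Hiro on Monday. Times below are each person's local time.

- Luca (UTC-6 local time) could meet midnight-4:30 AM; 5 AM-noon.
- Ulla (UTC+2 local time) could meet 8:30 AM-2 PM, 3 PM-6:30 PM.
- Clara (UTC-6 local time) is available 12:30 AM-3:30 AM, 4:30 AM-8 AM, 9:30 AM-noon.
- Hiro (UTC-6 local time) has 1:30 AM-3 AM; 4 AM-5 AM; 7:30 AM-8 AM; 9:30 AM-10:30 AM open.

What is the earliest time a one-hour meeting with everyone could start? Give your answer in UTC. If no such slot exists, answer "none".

Luca in UTC: 06:00-10:30, 11:00-18:00 (add 6h to convert from UTC-6).
Ulla in UTC: 06:30-12:00, 13:00-16:30 (subtract 2h to convert from UTC+2).
Clara in UTC: 06:30-09:30, 10:30-14:00, 15:30-18:00 (add 6h to convert from UTC-6).
Hiro in UTC: 07:30-09:00, 10:00-11:00, 13:30-14:00, 15:30-16:30 (add 6h to convert from UTC-6).
Luca ∩ Ulla: 06:30-10:30, 11:00-12:00, 13:00-16:30.
Luca ∩ Ulla ∩ Clara: 06:30-09:30, 11:00-12:00, 13:00-14:00, 15:30-16:30.
Luca ∩ Ulla ∩ Clara ∩ Hiro: 07:30-09:00, 13:30-14:00, 15:30-16:30.
The first common window of at least 60 minutes is 07:30-09:00, so the earliest start is 07:30.

07:30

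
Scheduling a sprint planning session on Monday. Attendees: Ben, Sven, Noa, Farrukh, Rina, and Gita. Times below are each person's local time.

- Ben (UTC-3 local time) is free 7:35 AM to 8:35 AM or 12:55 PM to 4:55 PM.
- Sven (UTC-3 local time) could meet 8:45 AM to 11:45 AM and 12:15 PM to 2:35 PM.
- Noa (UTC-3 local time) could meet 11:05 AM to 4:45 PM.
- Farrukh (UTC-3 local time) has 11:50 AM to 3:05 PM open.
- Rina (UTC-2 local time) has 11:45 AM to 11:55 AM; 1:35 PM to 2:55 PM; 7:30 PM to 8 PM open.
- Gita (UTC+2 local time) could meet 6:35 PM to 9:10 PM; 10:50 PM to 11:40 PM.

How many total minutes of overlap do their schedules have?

20

Ben in UTC: 10:35-11:35, 15:55-19:55 (add 3h to convert from UTC-3).
Sven in UTC: 11:45-14:45, 15:15-17:35 (add 3h to convert from UTC-3).
Noa in UTC: 14:05-19:45 (add 3h to convert from UTC-3).
Farrukh in UTC: 14:50-18:05 (add 3h to convert from UTC-3).
Rina in UTC: 13:45-13:55, 15:35-16:55, 21:30-22:00 (add 2h to convert from UTC-2).
Gita in UTC: 16:35-19:10, 20:50-21:40 (subtract 2h to convert from UTC+2).
Ben ∩ Sven: 15:55-17:35.
Ben ∩ Sven ∩ Noa: 15:55-17:35.
Ben ∩ Sven ∩ Noa ∩ Farrukh: 15:55-17:35.
Ben ∩ Sven ∩ Noa ∩ Farrukh ∩ Rina: 15:55-16:55.
Ben ∩ Sven ∩ Noa ∩ Farrukh ∩ Rina ∩ Gita: 16:35-16:55.
So the common availability across everyone is 16:35-16:55.
That's a single block of 20 minutes.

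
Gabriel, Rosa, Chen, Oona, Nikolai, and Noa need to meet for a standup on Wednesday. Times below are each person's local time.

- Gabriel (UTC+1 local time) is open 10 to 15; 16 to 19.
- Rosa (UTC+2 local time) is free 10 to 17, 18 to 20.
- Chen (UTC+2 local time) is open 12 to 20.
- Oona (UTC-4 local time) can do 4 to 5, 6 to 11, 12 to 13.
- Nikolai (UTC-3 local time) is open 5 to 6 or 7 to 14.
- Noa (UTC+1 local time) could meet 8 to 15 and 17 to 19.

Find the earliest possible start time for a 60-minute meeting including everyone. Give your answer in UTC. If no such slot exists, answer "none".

10:00

Gabriel in UTC: 09:00-14:00, 15:00-18:00 (subtract 1h to convert from UTC+1).
Rosa in UTC: 08:00-15:00, 16:00-18:00 (subtract 2h to convert from UTC+2).
Chen in UTC: 10:00-18:00 (subtract 2h to convert from UTC+2).
Oona in UTC: 08:00-09:00, 10:00-15:00, 16:00-17:00 (add 4h to convert from UTC-4).
Nikolai in UTC: 08:00-09:00, 10:00-17:00 (add 3h to convert from UTC-3).
Noa in UTC: 07:00-14:00, 16:00-18:00 (subtract 1h to convert from UTC+1).
Gabriel ∩ Rosa: 09:00-14:00, 16:00-18:00.
Gabriel ∩ Rosa ∩ Chen: 10:00-14:00, 16:00-18:00.
Gabriel ∩ Rosa ∩ Chen ∩ Oona: 10:00-14:00, 16:00-17:00.
Gabriel ∩ Rosa ∩ Chen ∩ Oona ∩ Nikolai: 10:00-14:00, 16:00-17:00.
Gabriel ∩ Rosa ∩ Chen ∩ Oona ∩ Nikolai ∩ Noa: 10:00-14:00, 16:00-17:00.
The first common window of at least 60 minutes is 10:00-14:00, so the earliest start is 10:00.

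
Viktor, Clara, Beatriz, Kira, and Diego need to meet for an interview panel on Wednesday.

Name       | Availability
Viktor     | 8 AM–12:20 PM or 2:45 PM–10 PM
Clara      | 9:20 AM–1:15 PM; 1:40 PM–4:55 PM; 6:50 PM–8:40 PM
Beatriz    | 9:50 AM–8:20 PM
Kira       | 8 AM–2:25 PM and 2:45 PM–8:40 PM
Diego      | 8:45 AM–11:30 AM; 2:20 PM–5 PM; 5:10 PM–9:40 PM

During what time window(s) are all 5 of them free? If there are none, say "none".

09:50-11:30, 14:45-16:55, 18:50-20:20

Viktor ∩ Clara: 09:20-12:20, 14:45-16:55, 18:50-20:40.
Viktor ∩ Clara ∩ Beatriz: 09:50-12:20, 14:45-16:55, 18:50-20:20.
Viktor ∩ Clara ∩ Beatriz ∩ Kira: 09:50-12:20, 14:45-16:55, 18:50-20:20.
Viktor ∩ Clara ∩ Beatriz ∩ Kira ∩ Diego: 09:50-11:30, 14:45-16:55, 18:50-20:20.
Those are the intersection windows.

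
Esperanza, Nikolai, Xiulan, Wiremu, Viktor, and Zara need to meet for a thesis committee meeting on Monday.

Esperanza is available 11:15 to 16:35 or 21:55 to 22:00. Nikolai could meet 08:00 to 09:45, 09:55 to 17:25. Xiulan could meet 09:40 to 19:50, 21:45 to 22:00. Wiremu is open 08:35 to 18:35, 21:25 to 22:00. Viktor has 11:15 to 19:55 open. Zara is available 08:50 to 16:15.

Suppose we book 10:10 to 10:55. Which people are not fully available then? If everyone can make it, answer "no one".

Esperanza, Viktor

Esperanza: not fully free for 10:10-10:55. Nikolai: free for 10:10-10:55. Xiulan: free for 10:10-10:55. Wiremu: free for 10:10-10:55. Viktor: not fully free for 10:10-10:55. Zara: free for 10:10-10:55.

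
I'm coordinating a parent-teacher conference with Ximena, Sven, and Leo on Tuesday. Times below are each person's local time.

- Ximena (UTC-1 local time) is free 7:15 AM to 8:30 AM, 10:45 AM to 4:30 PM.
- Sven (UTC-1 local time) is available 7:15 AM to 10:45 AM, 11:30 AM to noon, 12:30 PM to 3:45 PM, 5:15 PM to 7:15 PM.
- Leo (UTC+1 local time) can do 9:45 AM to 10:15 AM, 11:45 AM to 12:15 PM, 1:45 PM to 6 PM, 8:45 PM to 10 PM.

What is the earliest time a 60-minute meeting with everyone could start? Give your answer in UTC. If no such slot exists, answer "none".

Ximena in UTC: 08:15-09:30, 11:45-17:30 (add 1h to convert from UTC-1).
Sven in UTC: 08:15-11:45, 12:30-13:00, 13:30-16:45, 18:15-20:15 (add 1h to convert from UTC-1).
Leo in UTC: 08:45-09:15, 10:45-11:15, 12:45-17:00, 19:45-21:00 (subtract 1h to convert from UTC+1).
Ximena ∩ Sven: 08:15-09:30, 12:30-13:00, 13:30-16:45.
Ximena ∩ Sven ∩ Leo: 08:45-09:15, 12:45-13:00, 13:30-16:45.
Those are the intersection windows.
The first common window of at least 60 minutes is 13:30-16:45, so the earliest start is 13:30.

13:30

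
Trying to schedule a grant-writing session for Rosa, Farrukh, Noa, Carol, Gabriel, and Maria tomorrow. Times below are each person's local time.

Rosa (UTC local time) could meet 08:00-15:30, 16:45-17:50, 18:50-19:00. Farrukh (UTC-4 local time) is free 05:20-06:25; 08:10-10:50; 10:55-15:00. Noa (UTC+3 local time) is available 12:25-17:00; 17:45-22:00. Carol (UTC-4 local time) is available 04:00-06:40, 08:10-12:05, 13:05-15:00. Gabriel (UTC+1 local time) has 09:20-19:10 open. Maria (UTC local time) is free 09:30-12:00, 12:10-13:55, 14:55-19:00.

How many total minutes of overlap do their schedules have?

240

Rosa in UTC: 08:00-15:30, 16:45-17:50, 18:50-19:00.
Farrukh in UTC: 09:20-10:25, 12:10-14:50, 14:55-19:00 (add 4h to convert from UTC-4).
Noa in UTC: 09:25-14:00, 14:45-19:00 (subtract 3h to convert from UTC+3).
Carol in UTC: 08:00-10:40, 12:10-16:05, 17:05-19:00 (add 4h to convert from UTC-4).
Gabriel in UTC: 08:20-18:10 (subtract 1h to convert from UTC+1).
Maria in UTC: 09:30-12:00, 12:10-13:55, 14:55-19:00.
Rosa ∩ Farrukh: 09:20-10:25, 12:10-14:50, 14:55-15:30, 16:45-17:50, 18:50-19:00.
Rosa ∩ Farrukh ∩ Noa: 09:25-10:25, 12:10-14:00, 14:45-14:50, 14:55-15:30, 16:45-17:50, 18:50-19:00.
Rosa ∩ Farrukh ∩ Noa ∩ Carol: 09:25-10:25, 12:10-14:00, 14:45-14:50, 14:55-15:30, 17:05-17:50, 18:50-19:00.
Rosa ∩ Farrukh ∩ Noa ∩ Carol ∩ Gabriel: 09:25-10:25, 12:10-14:00, 14:45-14:50, 14:55-15:30, 17:05-17:50.
Rosa ∩ Farrukh ∩ Noa ∩ Carol ∩ Gabriel ∩ Maria: 09:30-10:25, 12:10-13:55, 14:55-15:30, 17:05-17:50.
Summing the common windows: 55 + 105 + 35 + 45 = 240 minutes.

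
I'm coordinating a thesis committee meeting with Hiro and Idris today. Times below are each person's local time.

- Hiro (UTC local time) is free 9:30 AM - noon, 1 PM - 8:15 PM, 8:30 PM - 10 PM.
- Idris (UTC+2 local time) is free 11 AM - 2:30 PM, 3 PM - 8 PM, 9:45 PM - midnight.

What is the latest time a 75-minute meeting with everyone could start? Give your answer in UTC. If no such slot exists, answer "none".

20:45

Hiro in UTC: 09:30-12:00, 13:00-20:15, 20:30-22:00.
Idris in UTC: 09:00-12:30, 13:00-18:00, 19:45-22:00 (subtract 2h to convert from UTC+2).
Hiro ∩ Idris: 09:30-12:00, 13:00-18:00, 19:45-20:15, 20:30-22:00.
The last common window of at least 75 minutes is 20:30-22:00; a 75-minute meeting can start as late as 20:45 and still end by 22:00.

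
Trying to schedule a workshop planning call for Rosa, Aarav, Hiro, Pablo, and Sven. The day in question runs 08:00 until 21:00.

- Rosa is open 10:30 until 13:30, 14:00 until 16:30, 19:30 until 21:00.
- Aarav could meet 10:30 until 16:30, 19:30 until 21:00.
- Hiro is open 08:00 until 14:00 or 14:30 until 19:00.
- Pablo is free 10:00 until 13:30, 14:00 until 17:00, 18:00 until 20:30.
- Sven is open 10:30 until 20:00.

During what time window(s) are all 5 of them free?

10:30-13:30, 14:30-16:30

Rosa ∩ Aarav: 10:30-13:30, 14:00-16:30, 19:30-21:00.
Rosa ∩ Aarav ∩ Hiro: 10:30-13:30, 14:30-16:30.
Rosa ∩ Aarav ∩ Hiro ∩ Pablo: 10:30-13:30, 14:30-16:30.
Rosa ∩ Aarav ∩ Hiro ∩ Pablo ∩ Sven: 10:30-13:30, 14:30-16:30.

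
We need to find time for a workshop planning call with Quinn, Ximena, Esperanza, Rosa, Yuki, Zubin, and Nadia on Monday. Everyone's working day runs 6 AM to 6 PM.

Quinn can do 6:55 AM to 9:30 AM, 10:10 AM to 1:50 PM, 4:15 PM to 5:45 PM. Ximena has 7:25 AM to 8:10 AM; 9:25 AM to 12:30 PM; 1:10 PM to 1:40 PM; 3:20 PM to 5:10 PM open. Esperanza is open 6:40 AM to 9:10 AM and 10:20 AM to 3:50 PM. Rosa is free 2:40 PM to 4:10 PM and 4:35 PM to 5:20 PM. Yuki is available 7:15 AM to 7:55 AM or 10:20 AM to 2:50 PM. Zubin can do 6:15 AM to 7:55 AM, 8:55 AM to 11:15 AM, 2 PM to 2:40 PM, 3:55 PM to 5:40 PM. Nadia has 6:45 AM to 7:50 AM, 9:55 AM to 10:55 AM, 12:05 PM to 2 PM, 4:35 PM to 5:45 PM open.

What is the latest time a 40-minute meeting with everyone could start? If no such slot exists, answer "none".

none

Quinn ∩ Ximena: 07:25-08:10, 09:25-09:30, 10:10-12:30, 13:10-13:40, 16:15-17:10.
Quinn ∩ Ximena ∩ Esperanza: 07:25-08:10, 10:20-12:30, 13:10-13:40.
Quinn ∩ Ximena ∩ Esperanza ∩ Rosa: ∅.
Quinn ∩ Ximena ∩ Esperanza ∩ Rosa ∩ Yuki: ∅.
Quinn ∩ Ximena ∩ Esperanza ∩ Rosa ∩ Yuki ∩ Zubin: ∅.
Quinn ∩ Ximena ∩ Esperanza ∩ Rosa ∩ Yuki ∩ Zubin ∩ Nadia: ∅.
There is no time when everyone is free.
No common window is at least 40 minutes long.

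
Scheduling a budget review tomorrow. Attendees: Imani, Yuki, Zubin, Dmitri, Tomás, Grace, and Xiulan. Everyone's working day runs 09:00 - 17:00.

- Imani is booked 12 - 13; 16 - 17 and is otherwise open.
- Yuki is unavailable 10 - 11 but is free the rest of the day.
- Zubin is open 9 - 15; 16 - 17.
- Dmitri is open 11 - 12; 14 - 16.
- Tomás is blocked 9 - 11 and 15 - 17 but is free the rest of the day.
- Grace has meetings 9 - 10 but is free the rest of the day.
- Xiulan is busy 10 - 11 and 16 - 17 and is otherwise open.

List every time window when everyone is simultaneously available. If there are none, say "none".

11:00-12:00, 14:00-15:00

Imani free: 09:00-12:00, 13:00-16:00 (invert busy blocks within the working day).
Yuki free: 09:00-10:00, 11:00-17:00 (invert busy blocks within the working day).
Zubin free: 09:00-15:00, 16:00-17:00.
Dmitri free: 11:00-12:00, 14:00-16:00.
Tomás free: 11:00-15:00 (invert busy blocks within the working day).
Grace free: 10:00-17:00 (invert busy blocks within the working day).
Xiulan free: 09:00-10:00, 11:00-16:00 (invert busy blocks within the working day).
Imani ∩ Yuki: 09:00-10:00, 11:00-12:00, 13:00-16:00.
Imani ∩ Yuki ∩ Zubin: 09:00-10:00, 11:00-12:00, 13:00-15:00.
Imani ∩ Yuki ∩ Zubin ∩ Dmitri: 11:00-12:00, 14:00-15:00.
Imani ∩ Yuki ∩ Zubin ∩ Dmitri ∩ Tomás: 11:00-12:00, 14:00-15:00.
Imani ∩ Yuki ∩ Zubin ∩ Dmitri ∩ Tomás ∩ Grace: 11:00-12:00, 14:00-15:00.
Imani ∩ Yuki ∩ Zubin ∩ Dmitri ∩ Tomás ∩ Grace ∩ Xiulan: 11:00-12:00, 14:00-15:00.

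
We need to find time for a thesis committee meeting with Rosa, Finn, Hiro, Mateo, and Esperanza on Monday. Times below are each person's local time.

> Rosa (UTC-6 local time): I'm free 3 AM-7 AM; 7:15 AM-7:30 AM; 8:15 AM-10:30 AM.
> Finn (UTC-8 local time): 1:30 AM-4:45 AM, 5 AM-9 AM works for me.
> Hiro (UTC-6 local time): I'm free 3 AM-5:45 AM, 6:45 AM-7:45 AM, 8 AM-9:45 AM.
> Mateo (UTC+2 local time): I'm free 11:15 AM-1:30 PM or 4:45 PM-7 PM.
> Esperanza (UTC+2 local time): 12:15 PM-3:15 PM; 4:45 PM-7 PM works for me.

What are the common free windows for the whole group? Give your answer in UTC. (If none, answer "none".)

10:15-11:30, 14:45-15:45

Rosa in UTC: 09:00-13:00, 13:15-13:30, 14:15-16:30 (add 6h to convert from UTC-6).
Finn in UTC: 09:30-12:45, 13:00-17:00 (add 8h to convert from UTC-8).
Hiro in UTC: 09:00-11:45, 12:45-13:45, 14:00-15:45 (add 6h to convert from UTC-6).
Mateo in UTC: 09:15-11:30, 14:45-17:00 (subtract 2h to convert from UTC+2).
Esperanza in UTC: 10:15-13:15, 14:45-17:00 (subtract 2h to convert from UTC+2).
Rosa ∩ Finn: 09:30-12:45, 13:15-13:30, 14:15-16:30.
Rosa ∩ Finn ∩ Hiro: 09:30-11:45, 13:15-13:30, 14:15-15:45.
Rosa ∩ Finn ∩ Hiro ∩ Mateo: 09:30-11:30, 14:45-15:45.
Rosa ∩ Finn ∩ Hiro ∩ Mateo ∩ Esperanza: 10:15-11:30, 14:45-15:45.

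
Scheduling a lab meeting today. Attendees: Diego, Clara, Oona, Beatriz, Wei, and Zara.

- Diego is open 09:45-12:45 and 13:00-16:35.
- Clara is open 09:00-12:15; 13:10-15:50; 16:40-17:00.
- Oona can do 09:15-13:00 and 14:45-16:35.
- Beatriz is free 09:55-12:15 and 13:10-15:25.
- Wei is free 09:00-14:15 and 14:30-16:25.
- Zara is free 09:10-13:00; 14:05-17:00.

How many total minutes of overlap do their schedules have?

180

Diego ∩ Clara: 09:45-12:15, 13:10-15:50.
Diego ∩ Clara ∩ Oona: 09:45-12:15, 14:45-15:50.
Diego ∩ Clara ∩ Oona ∩ Beatriz: 09:55-12:15, 14:45-15:25.
Diego ∩ Clara ∩ Oona ∩ Beatriz ∩ Wei: 09:55-12:15, 14:45-15:25.
Diego ∩ Clara ∩ Oona ∩ Beatriz ∩ Wei ∩ Zara: 09:55-12:15, 14:45-15:25.
Those are the intersection windows.
Summing the common windows: 140 + 40 = 180 minutes.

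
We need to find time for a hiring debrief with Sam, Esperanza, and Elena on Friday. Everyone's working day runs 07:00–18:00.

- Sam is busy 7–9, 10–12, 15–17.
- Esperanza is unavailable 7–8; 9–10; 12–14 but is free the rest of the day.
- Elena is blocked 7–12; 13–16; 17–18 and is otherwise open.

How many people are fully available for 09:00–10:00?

Sam free: 09:00-10:00, 12:00-15:00, 17:00-18:00 (invert busy blocks within the working day).
Esperanza free: 08:00-09:00, 10:00-12:00, 14:00-18:00 (invert busy blocks within the working day).
Elena free: 12:00-13:00, 16:00-17:00 (invert busy blocks within the working day).
Sam can make the full 09:00-10:00 slot — that's 1.

1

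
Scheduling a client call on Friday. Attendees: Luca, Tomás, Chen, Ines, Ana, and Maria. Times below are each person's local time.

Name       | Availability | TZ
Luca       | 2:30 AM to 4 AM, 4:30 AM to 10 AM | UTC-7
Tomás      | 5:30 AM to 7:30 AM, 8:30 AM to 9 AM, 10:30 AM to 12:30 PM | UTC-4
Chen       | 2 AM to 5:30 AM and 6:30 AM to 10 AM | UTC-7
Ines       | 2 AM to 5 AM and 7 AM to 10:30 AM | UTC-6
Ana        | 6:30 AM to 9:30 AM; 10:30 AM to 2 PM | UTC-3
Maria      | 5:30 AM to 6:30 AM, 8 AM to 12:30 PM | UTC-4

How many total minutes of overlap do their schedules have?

Luca in UTC: 09:30-11:00, 11:30-17:00 (add 7h to convert from UTC-7).
Tomás in UTC: 09:30-11:30, 12:30-13:00, 14:30-16:30 (add 4h to convert from UTC-4).
Chen in UTC: 09:00-12:30, 13:30-17:00 (add 7h to convert from UTC-7).
Ines in UTC: 08:00-11:00, 13:00-16:30 (add 6h to convert from UTC-6).
Ana in UTC: 09:30-12:30, 13:30-17:00 (add 3h to convert from UTC-3).
Maria in UTC: 09:30-10:30, 12:00-16:30 (add 4h to convert from UTC-4).
Luca ∩ Tomás: 09:30-11:00, 12:30-13:00, 14:30-16:30.
Luca ∩ Tomás ∩ Chen: 09:30-11:00, 14:30-16:30.
Luca ∩ Tomás ∩ Chen ∩ Ines: 09:30-11:00, 14:30-16:30.
Luca ∩ Tomás ∩ Chen ∩ Ines ∩ Ana: 09:30-11:00, 14:30-16:30.
Luca ∩ Tomás ∩ Chen ∩ Ines ∩ Ana ∩ Maria: 09:30-10:30, 14:30-16:30.
So the common availability across everyone is 09:30-10:30, 14:30-16:30.
Summing the common windows: 60 + 120 = 180 minutes.

180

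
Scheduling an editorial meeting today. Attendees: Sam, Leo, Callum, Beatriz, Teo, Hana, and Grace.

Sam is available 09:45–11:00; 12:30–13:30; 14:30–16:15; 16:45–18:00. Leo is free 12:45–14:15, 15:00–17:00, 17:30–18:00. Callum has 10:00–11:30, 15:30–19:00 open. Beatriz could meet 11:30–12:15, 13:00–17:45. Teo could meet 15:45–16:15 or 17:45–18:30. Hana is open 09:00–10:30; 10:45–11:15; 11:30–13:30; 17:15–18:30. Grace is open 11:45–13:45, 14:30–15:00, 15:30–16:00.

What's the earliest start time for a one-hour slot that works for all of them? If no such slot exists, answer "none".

none

Sam ∩ Leo: 12:45-13:30, 15:00-16:15, 16:45-17:00, 17:30-18:00.
Sam ∩ Leo ∩ Callum: 15:30-16:15, 16:45-17:00, 17:30-18:00.
Sam ∩ Leo ∩ Callum ∩ Beatriz: 15:30-16:15, 16:45-17:00, 17:30-17:45.
Sam ∩ Leo ∩ Callum ∩ Beatriz ∩ Teo: 15:45-16:15.
Sam ∩ Leo ∩ Callum ∩ Beatriz ∩ Teo ∩ Hana: ∅.
Sam ∩ Leo ∩ Callum ∩ Beatriz ∩ Teo ∩ Hana ∩ Grace: ∅.
There is no time when everyone is free.
No common window is at least 60 minutes long.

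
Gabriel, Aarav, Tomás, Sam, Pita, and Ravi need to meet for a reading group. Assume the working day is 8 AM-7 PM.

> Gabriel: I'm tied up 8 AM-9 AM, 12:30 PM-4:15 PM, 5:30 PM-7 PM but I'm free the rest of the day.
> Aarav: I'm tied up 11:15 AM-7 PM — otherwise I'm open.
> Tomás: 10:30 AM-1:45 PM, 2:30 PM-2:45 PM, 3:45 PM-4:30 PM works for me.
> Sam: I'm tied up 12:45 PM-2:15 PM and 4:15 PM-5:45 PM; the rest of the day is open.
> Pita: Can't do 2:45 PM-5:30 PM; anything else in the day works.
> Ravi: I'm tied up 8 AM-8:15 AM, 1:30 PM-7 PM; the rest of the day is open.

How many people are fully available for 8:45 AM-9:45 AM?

4

Gabriel free: 09:00-12:30, 16:15-17:30 (invert busy blocks within the working day).
Aarav free: 08:00-11:15 (invert busy blocks within the working day).
Tomás free: 10:30-13:45, 14:30-14:45, 15:45-16:30.
Sam free: 08:00-12:45, 14:15-16:15, 17:45-19:00 (invert busy blocks within the working day).
Pita free: 08:00-14:45, 17:30-19:00 (invert busy blocks within the working day).
Ravi free: 08:15-13:30 (invert busy blocks within the working day).
Aarav, Sam, Pita, and Ravi can make the full 08:45-09:45 slot — that's 4.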